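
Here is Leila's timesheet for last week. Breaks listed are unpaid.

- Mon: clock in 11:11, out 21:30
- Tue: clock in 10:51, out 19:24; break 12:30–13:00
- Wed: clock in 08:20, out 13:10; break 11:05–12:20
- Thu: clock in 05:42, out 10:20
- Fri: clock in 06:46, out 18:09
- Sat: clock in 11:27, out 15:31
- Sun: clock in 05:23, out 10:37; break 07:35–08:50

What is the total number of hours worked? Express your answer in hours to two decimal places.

46.02 hours

Mon: 11:11–21:30 = 10 h 19 min
Tue: 10:51–19:24 = 8 h 33 min; less 30 min break → 8 h 3 min
Wed: 08:20–13:10 = 4 h 50 min; less 75 min break → 3 h 35 min
Thu: 05:42–10:20 = 4 h 38 min
Fri: 06:46–18:09 = 11 h 23 min
Sat: 11:27–15:31 = 4 h 4 min
Sun: 05:23–10:37 = 5 h 14 min; less 75 min break → 3 h 59 min
Total: 10 h 19 min + 8 h 3 min + 3 h 35 min + 4 h 38 min + 11 h 23 min + 4 h 4 min + 3 h 59 min = 46 h 1 min.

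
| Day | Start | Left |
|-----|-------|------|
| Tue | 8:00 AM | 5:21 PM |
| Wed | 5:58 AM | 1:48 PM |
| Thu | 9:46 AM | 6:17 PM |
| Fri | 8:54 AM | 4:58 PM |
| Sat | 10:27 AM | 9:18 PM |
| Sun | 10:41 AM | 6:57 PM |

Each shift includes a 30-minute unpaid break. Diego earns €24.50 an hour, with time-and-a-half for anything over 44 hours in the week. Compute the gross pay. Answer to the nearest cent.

€1294.21

Tue: 8:00 AM–5:21 PM = 9 h 21 min; less 30 min break → 8 h 51 min
Wed: 5:58 AM–1:48 PM = 7 h 50 min; less 30 min break → 7 h 20 min
Thu: 9:46 AM–6:17 PM = 8 h 31 min; less 30 min break → 8 h 1 min
Fri: 8:54 AM–4:58 PM = 8 h 4 min; less 30 min break → 7 h 34 min
Sat: 10:27 AM–9:18 PM = 10 h 51 min; less 30 min break → 10 h 21 min
Sun: 10:41 AM–6:57 PM = 8 h 16 min; less 30 min break → 7 h 46 min
Total worked: 49 h 53 min = 2993 min.
Regular 44 h 0 min = 2640 min at €24.50/h; overtime 5 h 53 min = 353 min at €36.75/h.
Pay = (2640 × €24.50 + 353 × €36.75) ÷ 60 = €1294.21.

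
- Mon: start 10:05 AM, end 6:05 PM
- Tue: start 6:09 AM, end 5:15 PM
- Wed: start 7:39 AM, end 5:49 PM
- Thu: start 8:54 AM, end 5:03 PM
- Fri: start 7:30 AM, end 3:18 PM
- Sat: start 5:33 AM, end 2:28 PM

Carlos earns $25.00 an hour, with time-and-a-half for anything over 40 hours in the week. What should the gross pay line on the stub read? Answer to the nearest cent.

Mon: 10:05 AM–6:05 PM = 8 h 0 min
Tue: 6:09 AM–5:15 PM = 11 h 6 min
Wed: 7:39 AM–5:49 PM = 10 h 10 min
Thu: 8:54 AM–5:03 PM = 8 h 9 min
Fri: 7:30 AM–3:18 PM = 7 h 48 min
Sat: 5:33 AM–2:28 PM = 8 h 55 min
Total worked: 54 h 8 min = 3248 min.
Regular 40 h 0 min = 2400 min at $25.00/h; overtime 14 h 8 min = 848 min at $37.50/h.
Pay = (2400 × $25.00 + 848 × $37.50) ÷ 60 = $1530.00.

$1530.00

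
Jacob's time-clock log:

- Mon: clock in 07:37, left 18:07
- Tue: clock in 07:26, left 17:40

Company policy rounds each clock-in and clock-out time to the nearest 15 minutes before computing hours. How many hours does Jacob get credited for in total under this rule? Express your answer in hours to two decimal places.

20.75 hours

Mon: in 07:37→07:30, out 18:07→18:00; 10 h 30 min
Tue: in 07:26→07:30, out 17:40→17:45; 10 h 15 min
Total credited: 20 h 45 min.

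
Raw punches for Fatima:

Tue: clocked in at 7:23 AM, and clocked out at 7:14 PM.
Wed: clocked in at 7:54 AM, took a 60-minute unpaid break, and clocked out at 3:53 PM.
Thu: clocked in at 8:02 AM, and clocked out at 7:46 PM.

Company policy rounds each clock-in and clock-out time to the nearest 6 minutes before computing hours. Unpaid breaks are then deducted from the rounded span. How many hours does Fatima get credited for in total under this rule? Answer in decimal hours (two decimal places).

30.60 hours

Tue: in 7:23 AM→7:24 AM, out 7:14 PM→7:12 PM; 11 h 48 min
Wed: in 7:54 AM→7:54 AM, out 3:53 PM→3:54 PM; 8 h 0 min − 60 min = 7 h 0 min
Thu: in 8:02 AM→8:00 AM, out 7:46 PM→7:48 PM; 11 h 48 min
Total credited: 30 h 36 min.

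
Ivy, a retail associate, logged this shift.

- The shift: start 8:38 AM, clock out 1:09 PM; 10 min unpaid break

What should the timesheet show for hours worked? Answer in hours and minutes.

The shift: 8:38 AM–1:09 PM = 4 h 31 min; less 10 min break → 4 h 21 min

4 h 21 min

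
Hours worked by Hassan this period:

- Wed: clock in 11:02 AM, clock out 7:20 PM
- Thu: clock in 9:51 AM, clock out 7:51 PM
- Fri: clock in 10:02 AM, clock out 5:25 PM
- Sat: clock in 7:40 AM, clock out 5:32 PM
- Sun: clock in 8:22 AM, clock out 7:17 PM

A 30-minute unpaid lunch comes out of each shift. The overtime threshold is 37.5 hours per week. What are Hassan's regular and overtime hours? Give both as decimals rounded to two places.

Regular 37.50 hours, overtime 6.47 hours

Wed: 11:02 AM–7:20 PM = 8 h 18 min; less 30 min break → 7 h 48 min
Thu: 9:51 AM–7:51 PM = 10 h 0 min; less 30 min break → 9 h 30 min
Fri: 10:02 AM–5:25 PM = 7 h 23 min; less 30 min break → 6 h 53 min
Sat: 7:40 AM–5:32 PM = 9 h 52 min; less 30 min break → 9 h 22 min
Sun: 8:22 AM–7:17 PM = 10 h 55 min; less 30 min break → 10 h 25 min
Total worked: 43 h 58 min = 43.97 h.
Threshold 37.5 h → overtime 6 h 28 min, regular 37 h 30 min.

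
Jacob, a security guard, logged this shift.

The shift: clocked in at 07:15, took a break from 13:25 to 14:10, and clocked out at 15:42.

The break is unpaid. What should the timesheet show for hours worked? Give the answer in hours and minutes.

7 h 42 min

The shift: 07:15–15:42 = 8 h 27 min; less 45 min break → 7 h 42 min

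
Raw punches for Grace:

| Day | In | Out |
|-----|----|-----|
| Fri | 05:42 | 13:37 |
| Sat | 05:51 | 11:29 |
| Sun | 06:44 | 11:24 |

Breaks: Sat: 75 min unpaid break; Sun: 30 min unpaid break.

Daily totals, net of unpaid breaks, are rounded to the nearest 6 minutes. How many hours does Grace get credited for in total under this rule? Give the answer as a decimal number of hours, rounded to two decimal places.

16.50 hours

Fri: 05:42–13:37 = 7 h 55 min → rounds to 7 h 54 min
Sat: 05:51–11:29 = 5 h 38 min − 75 min = 4 h 23 min → rounds to 4 h 24 min
Sun: 06:44–11:24 = 4 h 40 min − 30 min = 4 h 10 min → rounds to 4 h 12 min
Total credited: 16 h 30 min.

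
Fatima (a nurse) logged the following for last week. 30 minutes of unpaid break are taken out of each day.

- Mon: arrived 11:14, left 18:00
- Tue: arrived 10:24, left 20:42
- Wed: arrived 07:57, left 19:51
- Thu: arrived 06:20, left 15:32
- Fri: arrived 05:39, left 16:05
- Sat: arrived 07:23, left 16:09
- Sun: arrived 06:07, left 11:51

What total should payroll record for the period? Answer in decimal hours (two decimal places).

Mon: 11:14–18:00 = 6 h 46 min; less 30 min break → 6 h 16 min
Tue: 10:24–20:42 = 10 h 18 min; less 30 min break → 9 h 48 min
Wed: 07:57–19:51 = 11 h 54 min; less 30 min break → 11 h 24 min
Thu: 06:20–15:32 = 9 h 12 min; less 30 min break → 8 h 42 min
Fri: 05:39–16:05 = 10 h 26 min; less 30 min break → 9 h 56 min
Sat: 07:23–16:09 = 8 h 46 min; less 30 min break → 8 h 16 min
Sun: 06:07–11:51 = 5 h 44 min; less 30 min break → 5 h 14 min
Total: 6 h 16 min + 9 h 48 min + 11 h 24 min + 8 h 42 min + 9 h 56 min + 8 h 16 min + 5 h 14 min = 59 h 36 min.

59.60 hours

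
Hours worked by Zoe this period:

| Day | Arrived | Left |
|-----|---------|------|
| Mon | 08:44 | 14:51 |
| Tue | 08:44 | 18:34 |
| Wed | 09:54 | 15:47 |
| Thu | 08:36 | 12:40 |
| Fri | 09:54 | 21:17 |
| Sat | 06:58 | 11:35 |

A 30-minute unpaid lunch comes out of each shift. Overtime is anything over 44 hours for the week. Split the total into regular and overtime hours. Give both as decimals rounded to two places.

Mon: 08:44–14:51 = 6 h 7 min; less 30 min break → 5 h 37 min
Tue: 08:44–18:34 = 9 h 50 min; less 30 min break → 9 h 20 min
Wed: 09:54–15:47 = 5 h 53 min; less 30 min break → 5 h 23 min
Thu: 08:36–12:40 = 4 h 4 min; less 30 min break → 3 h 34 min
Fri: 09:54–21:17 = 11 h 23 min; less 30 min break → 10 h 53 min
Sat: 06:58–11:35 = 4 h 37 min; less 30 min break → 4 h 7 min
Total worked: 38 h 54 min = 38.90 h.
Threshold 44 h → overtime 0 h 0 min, regular 38 h 54 min.

Regular 38.90 hours, overtime 0.00 hours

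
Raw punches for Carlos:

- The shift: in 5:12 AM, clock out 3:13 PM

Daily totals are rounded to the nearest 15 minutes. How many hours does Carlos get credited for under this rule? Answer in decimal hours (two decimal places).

The shift: 5:12 AM–3:13 PM = 10 h 1 min → rounds to 10 h 0 min

10.00 hours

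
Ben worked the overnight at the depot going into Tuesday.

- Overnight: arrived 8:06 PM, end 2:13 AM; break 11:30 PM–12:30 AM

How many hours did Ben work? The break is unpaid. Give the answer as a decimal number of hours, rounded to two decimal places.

5.12 hours

Overnight: 8:06 PM → midnight = 3 h 54 min; midnight → 2:13 AM = 2 h 13 min; span 6 h 7 min; less 60 min break → 5 h 7 min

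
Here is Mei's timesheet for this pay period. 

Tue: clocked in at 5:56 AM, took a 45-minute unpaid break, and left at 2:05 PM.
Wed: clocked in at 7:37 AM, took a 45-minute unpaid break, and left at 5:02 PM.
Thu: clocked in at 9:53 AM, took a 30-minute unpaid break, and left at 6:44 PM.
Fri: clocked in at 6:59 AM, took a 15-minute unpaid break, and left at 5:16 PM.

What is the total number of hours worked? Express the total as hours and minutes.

Tue: 5:56 AM–2:05 PM = 8 h 9 min; less 45 min break → 7 h 24 min
Wed: 7:37 AM–5:02 PM = 9 h 25 min; less 45 min break → 8 h 40 min
Thu: 9:53 AM–6:44 PM = 8 h 51 min; less 30 min break → 8 h 21 min
Fri: 6:59 AM–5:16 PM = 10 h 17 min; less 15 min break → 10 h 2 min
Total: 7 h 24 min + 8 h 40 min + 8 h 21 min + 10 h 2 min = 34 h 27 min.

34 h 27 min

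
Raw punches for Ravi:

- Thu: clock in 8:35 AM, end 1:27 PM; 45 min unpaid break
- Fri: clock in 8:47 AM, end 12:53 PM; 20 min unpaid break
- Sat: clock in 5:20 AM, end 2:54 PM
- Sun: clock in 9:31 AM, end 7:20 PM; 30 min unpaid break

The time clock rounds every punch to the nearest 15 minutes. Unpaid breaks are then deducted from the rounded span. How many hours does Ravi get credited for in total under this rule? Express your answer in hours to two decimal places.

27.17 hours

Thu: in 8:35 AM→8:30 AM, out 1:27 PM→1:30 PM; 5 h 0 min − 45 min = 4 h 15 min
Fri: in 8:47 AM→8:45 AM, out 12:53 PM→1:00 PM; 4 h 15 min − 20 min = 3 h 55 min
Sat: in 5:20 AM→5:15 AM, out 2:54 PM→3:00 PM; 9 h 45 min
Sun: in 9:31 AM→9:30 AM, out 7:20 PM→7:15 PM; 9 h 45 min − 30 min = 9 h 15 min
Total credited: 27 h 10 min.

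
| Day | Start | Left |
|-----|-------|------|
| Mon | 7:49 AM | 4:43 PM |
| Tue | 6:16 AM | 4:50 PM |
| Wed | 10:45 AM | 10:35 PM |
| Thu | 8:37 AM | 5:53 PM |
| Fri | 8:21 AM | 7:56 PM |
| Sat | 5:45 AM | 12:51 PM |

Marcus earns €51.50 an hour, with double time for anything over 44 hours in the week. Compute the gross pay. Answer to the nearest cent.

€3836.75

Mon: 7:49 AM–4:43 PM = 8 h 54 min
Tue: 6:16 AM–4:50 PM = 10 h 34 min
Wed: 10:45 AM–10:35 PM = 11 h 50 min
Thu: 8:37 AM–5:53 PM = 9 h 16 min
Fri: 8:21 AM–7:56 PM = 11 h 35 min
Sat: 5:45 AM–12:51 PM = 7 h 6 min
Total worked: 59 h 15 min = 3555 min.
Regular 44 h 0 min = 2640 min at €51.50/h; overtime 15 h 15 min = 915 min at €103.00/h.
Pay = (2640 × €51.50 + 915 × €103.00) ÷ 60 = €3836.75.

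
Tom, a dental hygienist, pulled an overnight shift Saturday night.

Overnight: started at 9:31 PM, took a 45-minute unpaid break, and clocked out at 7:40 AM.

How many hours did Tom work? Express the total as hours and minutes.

Overnight: 9:31 PM → midnight = 2 h 29 min; midnight → 7:40 AM = 7 h 40 min; span 10 h 9 min; less 45 min break → 9 h 24 min

9 h 24 min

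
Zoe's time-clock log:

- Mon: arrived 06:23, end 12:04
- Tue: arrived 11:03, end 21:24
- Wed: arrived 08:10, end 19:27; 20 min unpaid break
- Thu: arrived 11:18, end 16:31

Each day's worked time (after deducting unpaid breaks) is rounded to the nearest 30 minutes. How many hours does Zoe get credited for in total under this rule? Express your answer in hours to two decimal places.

Mon: 06:23–12:04 = 5 h 41 min → rounds to 5 h 30 min
Tue: 11:03–21:24 = 10 h 21 min → rounds to 10 h 30 min
Wed: 08:10–19:27 = 11 h 17 min − 20 min = 10 h 57 min → rounds to 11 h 0 min
Thu: 11:18–16:31 = 5 h 13 min → rounds to 5 h 0 min
Total credited: 32 h 0 min.

32.00 hours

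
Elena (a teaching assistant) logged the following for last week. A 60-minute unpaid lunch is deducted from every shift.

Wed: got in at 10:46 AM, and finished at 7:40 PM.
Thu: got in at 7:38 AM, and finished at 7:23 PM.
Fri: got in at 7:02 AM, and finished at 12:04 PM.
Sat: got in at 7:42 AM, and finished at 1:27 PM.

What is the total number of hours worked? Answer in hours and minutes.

Wed: 10:46 AM–7:40 PM = 8 h 54 min; less 60 min break → 7 h 54 min
Thu: 7:38 AM–7:23 PM = 11 h 45 min; less 60 min break → 10 h 45 min
Fri: 7:02 AM–12:04 PM = 5 h 2 min; less 60 min break → 4 h 2 min
Sat: 7:42 AM–1:27 PM = 5 h 45 min; less 60 min break → 4 h 45 min
Total: 7 h 54 min + 10 h 45 min + 4 h 2 min + 4 h 45 min = 27 h 26 min.

27 h 26 min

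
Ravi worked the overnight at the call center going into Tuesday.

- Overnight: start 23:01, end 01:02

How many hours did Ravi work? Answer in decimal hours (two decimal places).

Overnight: 23:01 → midnight = 0 h 59 min; midnight → 01:02 = 1 h 2 min; span 2 h 1 min

2.02 hours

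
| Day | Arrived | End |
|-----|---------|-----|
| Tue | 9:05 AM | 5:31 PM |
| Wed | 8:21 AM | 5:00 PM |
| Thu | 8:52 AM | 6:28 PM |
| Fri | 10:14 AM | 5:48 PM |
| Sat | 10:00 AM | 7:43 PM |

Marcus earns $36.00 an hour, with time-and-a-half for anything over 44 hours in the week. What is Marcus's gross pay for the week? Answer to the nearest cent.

$1582.80

Tue: 9:05 AM–5:31 PM = 8 h 26 min
Wed: 8:21 AM–5:00 PM = 8 h 39 min
Thu: 8:52 AM–6:28 PM = 9 h 36 min
Fri: 10:14 AM–5:48 PM = 7 h 34 min
Sat: 10:00 AM–7:43 PM = 9 h 43 min
Total worked: 43 h 58 min = 2638 min.
Regular 43 h 58 min = 2638 min at $36.00/h; overtime 0 h 0 min = 0 min at $54.00/h.
Pay = (2638 × $36.00 + 0 × $54.00) ÷ 60 = $1582.80.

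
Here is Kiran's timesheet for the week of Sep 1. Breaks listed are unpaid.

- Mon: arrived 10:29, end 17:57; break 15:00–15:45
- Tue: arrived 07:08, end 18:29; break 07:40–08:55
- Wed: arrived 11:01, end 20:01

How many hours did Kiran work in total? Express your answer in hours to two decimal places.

Mon: 10:29–17:57 = 7 h 28 min; less 45 min break → 6 h 43 min
Tue: 07:08–18:29 = 11 h 21 min; less 75 min break → 10 h 6 min
Wed: 11:01–20:01 = 9 h 0 min
Total: 6 h 43 min + 10 h 6 min + 9 h 0 min = 25 h 49 min.

25.82 hours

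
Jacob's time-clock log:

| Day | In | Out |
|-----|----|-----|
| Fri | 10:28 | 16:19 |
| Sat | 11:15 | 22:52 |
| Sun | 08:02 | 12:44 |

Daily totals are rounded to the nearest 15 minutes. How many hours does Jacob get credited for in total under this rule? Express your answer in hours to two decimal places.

22.00 hours

Fri: 10:28–16:19 = 5 h 51 min → rounds to 5 h 45 min
Sat: 11:15–22:52 = 11 h 37 min → rounds to 11 h 30 min
Sun: 08:02–12:44 = 4 h 42 min → rounds to 4 h 45 min
Total credited: 22 h 0 min.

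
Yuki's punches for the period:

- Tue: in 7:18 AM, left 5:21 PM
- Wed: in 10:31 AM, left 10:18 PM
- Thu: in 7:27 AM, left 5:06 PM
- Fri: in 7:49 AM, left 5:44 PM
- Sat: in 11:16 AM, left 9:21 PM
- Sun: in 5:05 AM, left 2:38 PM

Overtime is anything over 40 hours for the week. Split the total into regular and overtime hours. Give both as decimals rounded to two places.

Tue: 7:18 AM–5:21 PM = 10 h 3 min
Wed: 10:31 AM–10:18 PM = 11 h 47 min
Thu: 7:27 AM–5:06 PM = 9 h 39 min
Fri: 7:49 AM–5:44 PM = 9 h 55 min
Sat: 11:16 AM–9:21 PM = 10 h 5 min
Sun: 5:05 AM–2:38 PM = 9 h 33 min
Total worked: 61 h 2 min = 61.03 h.
Threshold 40 h → overtime 21 h 2 min, regular 40 h 0 min.

Regular 40.00 hours, overtime 21.03 hours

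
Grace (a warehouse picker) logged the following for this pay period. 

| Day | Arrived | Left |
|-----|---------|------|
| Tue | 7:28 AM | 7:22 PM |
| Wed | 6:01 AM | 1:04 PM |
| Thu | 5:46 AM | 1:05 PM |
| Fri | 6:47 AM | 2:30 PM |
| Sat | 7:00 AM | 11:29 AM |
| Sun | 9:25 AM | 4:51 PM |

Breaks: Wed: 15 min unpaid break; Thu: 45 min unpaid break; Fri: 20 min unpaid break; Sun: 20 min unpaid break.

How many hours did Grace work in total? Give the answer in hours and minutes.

Tue: 7:28 AM–7:22 PM = 11 h 54 min
Wed: 6:01 AM–1:04 PM = 7 h 3 min; less 15 min break → 6 h 48 min
Thu: 5:46 AM–1:05 PM = 7 h 19 min; less 45 min break → 6 h 34 min
Fri: 6:47 AM–2:30 PM = 7 h 43 min; less 20 min break → 7 h 23 min
Sat: 7:00 AM–11:29 AM = 4 h 29 min
Sun: 9:25 AM–4:51 PM = 7 h 26 min; less 20 min break → 7 h 6 min
Total: 11 h 54 min + 6 h 48 min + 6 h 34 min + 7 h 23 min + 4 h 29 min + 7 h 6 min = 44 h 14 min.

44 h 14 min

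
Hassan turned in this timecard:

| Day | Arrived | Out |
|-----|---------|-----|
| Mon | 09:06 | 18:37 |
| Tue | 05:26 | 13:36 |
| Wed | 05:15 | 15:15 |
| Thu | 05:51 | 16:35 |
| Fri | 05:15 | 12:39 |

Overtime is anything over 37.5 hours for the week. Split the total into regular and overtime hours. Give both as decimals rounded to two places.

Mon: 09:06–18:37 = 9 h 31 min
Tue: 05:26–13:36 = 8 h 10 min
Wed: 05:15–15:15 = 10 h 0 min
Thu: 05:51–16:35 = 10 h 44 min
Fri: 05:15–12:39 = 7 h 24 min
Total worked: 45 h 49 min = 45.82 h.
Threshold 37.5 h → overtime 8 h 19 min, regular 37 h 30 min.

Regular 37.50 hours, overtime 8.32 hours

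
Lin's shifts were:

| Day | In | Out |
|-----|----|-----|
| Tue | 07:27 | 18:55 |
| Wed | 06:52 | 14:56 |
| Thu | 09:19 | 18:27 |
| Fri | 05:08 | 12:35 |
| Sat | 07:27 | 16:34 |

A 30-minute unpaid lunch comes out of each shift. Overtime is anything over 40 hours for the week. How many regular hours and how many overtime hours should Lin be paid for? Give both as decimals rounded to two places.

Regular 40.00 hours, overtime 2.73 hours

Tue: 07:27–18:55 = 11 h 28 min; less 30 min break → 10 h 58 min
Wed: 06:52–14:56 = 8 h 4 min; less 30 min break → 7 h 34 min
Thu: 09:19–18:27 = 9 h 8 min; less 30 min break → 8 h 38 min
Fri: 05:08–12:35 = 7 h 27 min; less 30 min break → 6 h 57 min
Sat: 07:27–16:34 = 9 h 7 min; less 30 min break → 8 h 37 min
Total worked: 42 h 44 min = 42.73 h.
Threshold 40 h → overtime 2 h 44 min, regular 40 h 0 min.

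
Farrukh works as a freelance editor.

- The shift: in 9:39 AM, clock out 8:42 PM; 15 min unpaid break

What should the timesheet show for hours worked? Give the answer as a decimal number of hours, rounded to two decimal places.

The shift: 9:39 AM–8:42 PM = 11 h 3 min; less 15 min break → 10 h 48 min

10.80 hours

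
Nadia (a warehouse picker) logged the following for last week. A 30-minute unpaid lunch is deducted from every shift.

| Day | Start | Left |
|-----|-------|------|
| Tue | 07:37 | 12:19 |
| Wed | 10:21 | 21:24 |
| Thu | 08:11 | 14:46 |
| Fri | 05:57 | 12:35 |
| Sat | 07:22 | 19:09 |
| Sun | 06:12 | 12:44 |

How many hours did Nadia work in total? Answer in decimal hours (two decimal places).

44.28 hours

Tue: 07:37–12:19 = 4 h 42 min; less 30 min break → 4 h 12 min
Wed: 10:21–21:24 = 11 h 3 min; less 30 min break → 10 h 33 min
Thu: 08:11–14:46 = 6 h 35 min; less 30 min break → 6 h 5 min
Fri: 05:57–12:35 = 6 h 38 min; less 30 min break → 6 h 8 min
Sat: 07:22–19:09 = 11 h 47 min; less 30 min break → 11 h 17 min
Sun: 06:12–12:44 = 6 h 32 min; less 30 min break → 6 h 2 min
Total: 4 h 12 min + 10 h 33 min + 6 h 5 min + 6 h 8 min + 11 h 17 min + 6 h 2 min = 44 h 17 min.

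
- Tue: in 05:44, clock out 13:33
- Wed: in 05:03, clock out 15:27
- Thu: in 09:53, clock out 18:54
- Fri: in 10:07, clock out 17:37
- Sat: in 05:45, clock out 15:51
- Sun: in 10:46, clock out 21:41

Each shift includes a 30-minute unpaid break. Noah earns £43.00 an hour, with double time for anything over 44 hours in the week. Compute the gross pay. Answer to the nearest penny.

Tue: 05:44–13:33 = 7 h 49 min; less 30 min break → 7 h 19 min
Wed: 05:03–15:27 = 10 h 24 min; less 30 min break → 9 h 54 min
Thu: 09:53–18:54 = 9 h 1 min; less 30 min break → 8 h 31 min
Fri: 10:07–17:37 = 7 h 30 min; less 30 min break → 7 h 0 min
Sat: 05:45–15:51 = 10 h 6 min; less 30 min break → 9 h 36 min
Sun: 10:46–21:41 = 10 h 55 min; less 30 min break → 10 h 25 min
Total worked: 52 h 45 min = 3165 min.
Regular 44 h 0 min = 2640 min at £43.00/h; overtime 8 h 45 min = 525 min at £86.00/h.
Pay = (2640 × £43.00 + 525 × £86.00) ÷ 60 = £2644.50.

£2644.50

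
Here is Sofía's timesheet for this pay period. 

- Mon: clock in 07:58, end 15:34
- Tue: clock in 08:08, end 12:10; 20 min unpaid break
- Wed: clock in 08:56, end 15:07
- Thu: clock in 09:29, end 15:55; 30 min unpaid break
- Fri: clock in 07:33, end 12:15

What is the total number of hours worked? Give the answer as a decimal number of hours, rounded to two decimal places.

Mon: 07:58–15:34 = 7 h 36 min
Tue: 08:08–12:10 = 4 h 2 min; less 20 min break → 3 h 42 min
Wed: 08:56–15:07 = 6 h 11 min
Thu: 09:29–15:55 = 6 h 26 min; less 30 min break → 5 h 56 min
Fri: 07:33–12:15 = 4 h 42 min
Total: 7 h 36 min + 3 h 42 min + 6 h 11 min + 5 h 56 min + 4 h 42 min = 28 h 7 min.

28.12 hours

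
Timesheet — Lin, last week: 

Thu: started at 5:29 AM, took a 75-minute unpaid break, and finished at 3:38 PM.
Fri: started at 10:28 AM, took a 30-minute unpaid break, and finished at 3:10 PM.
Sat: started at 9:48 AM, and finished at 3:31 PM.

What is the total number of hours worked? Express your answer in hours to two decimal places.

Thu: 5:29 AM–3:38 PM = 10 h 9 min; less 75 min break → 8 h 54 min
Fri: 10:28 AM–3:10 PM = 4 h 42 min; less 30 min break → 4 h 12 min
Sat: 9:48 AM–3:31 PM = 5 h 43 min
Total: 8 h 54 min + 4 h 12 min + 5 h 43 min = 18 h 49 min.

18.82 hours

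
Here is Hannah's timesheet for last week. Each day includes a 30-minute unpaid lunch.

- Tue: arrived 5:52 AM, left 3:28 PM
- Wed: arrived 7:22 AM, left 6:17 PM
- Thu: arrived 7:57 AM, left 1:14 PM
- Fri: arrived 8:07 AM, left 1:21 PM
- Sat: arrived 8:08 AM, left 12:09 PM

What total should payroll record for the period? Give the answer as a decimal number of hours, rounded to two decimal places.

32.55 hours

Tue: 5:52 AM–3:28 PM = 9 h 36 min; less 30 min break → 9 h 6 min
Wed: 7:22 AM–6:17 PM = 10 h 55 min; less 30 min break → 10 h 25 min
Thu: 7:57 AM–1:14 PM = 5 h 17 min; less 30 min break → 4 h 47 min
Fri: 8:07 AM–1:21 PM = 5 h 14 min; less 30 min break → 4 h 44 min
Sat: 8:08 AM–12:09 PM = 4 h 1 min; less 30 min break → 3 h 31 min
Total: 9 h 6 min + 10 h 25 min + 4 h 47 min + 4 h 44 min + 3 h 31 min = 32 h 33 min.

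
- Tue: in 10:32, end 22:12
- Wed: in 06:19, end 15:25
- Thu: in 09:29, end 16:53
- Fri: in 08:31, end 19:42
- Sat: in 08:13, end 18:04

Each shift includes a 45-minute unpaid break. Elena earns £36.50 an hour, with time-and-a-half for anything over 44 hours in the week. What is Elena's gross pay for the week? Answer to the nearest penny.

£1685.39

Tue: 10:32–22:12 = 11 h 40 min; less 45 min break → 10 h 55 min
Wed: 06:19–15:25 = 9 h 6 min; less 45 min break → 8 h 21 min
Thu: 09:29–16:53 = 7 h 24 min; less 45 min break → 6 h 39 min
Fri: 08:31–19:42 = 11 h 11 min; less 45 min break → 10 h 26 min
Sat: 08:13–18:04 = 9 h 51 min; less 45 min break → 9 h 6 min
Total worked: 45 h 27 min = 2727 min.
Regular 44 h 0 min = 2640 min at £36.50/h; overtime 1 h 27 min = 87 min at £54.75/h.
Pay = (2640 × £36.50 + 87 × £54.75) ÷ 60 = £1685.39.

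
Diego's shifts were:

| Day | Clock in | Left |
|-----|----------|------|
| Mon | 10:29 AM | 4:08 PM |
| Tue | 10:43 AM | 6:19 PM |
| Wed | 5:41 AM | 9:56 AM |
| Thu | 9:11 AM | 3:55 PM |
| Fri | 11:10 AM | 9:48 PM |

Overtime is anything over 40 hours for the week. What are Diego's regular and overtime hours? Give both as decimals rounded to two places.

Regular 34.87 hours, overtime 0.00 hours

Mon: 10:29 AM–4:08 PM = 5 h 39 min
Tue: 10:43 AM–6:19 PM = 7 h 36 min
Wed: 5:41 AM–9:56 AM = 4 h 15 min
Thu: 9:11 AM–3:55 PM = 6 h 44 min
Fri: 11:10 AM–9:48 PM = 10 h 38 min
Total worked: 34 h 52 min = 34.87 h.
Threshold 40 h → overtime 0 h 0 min, regular 34 h 52 min.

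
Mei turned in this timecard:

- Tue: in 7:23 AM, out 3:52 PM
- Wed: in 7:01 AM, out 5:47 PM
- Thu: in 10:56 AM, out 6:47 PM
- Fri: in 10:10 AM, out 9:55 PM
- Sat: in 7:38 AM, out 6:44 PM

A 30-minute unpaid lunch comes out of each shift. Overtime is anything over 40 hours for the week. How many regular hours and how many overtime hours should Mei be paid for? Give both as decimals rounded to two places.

Regular 40.00 hours, overtime 7.45 hours

Tue: 7:23 AM–3:52 PM = 8 h 29 min; less 30 min break → 7 h 59 min
Wed: 7:01 AM–5:47 PM = 10 h 46 min; less 30 min break → 10 h 16 min
Thu: 10:56 AM–6:47 PM = 7 h 51 min; less 30 min break → 7 h 21 min
Fri: 10:10 AM–9:55 PM = 11 h 45 min; less 30 min break → 11 h 15 min
Sat: 7:38 AM–6:44 PM = 11 h 6 min; less 30 min break → 10 h 36 min
Total worked: 47 h 27 min = 47.45 h.
Threshold 40 h → overtime 7 h 27 min, regular 40 h 0 min.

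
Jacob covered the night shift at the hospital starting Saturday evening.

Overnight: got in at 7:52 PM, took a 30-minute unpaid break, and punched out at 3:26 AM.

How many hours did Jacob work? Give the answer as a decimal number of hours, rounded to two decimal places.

Overnight: 7:52 PM → midnight = 4 h 8 min; midnight → 3:26 AM = 3 h 26 min; span 7 h 34 min; less 30 min break → 7 h 4 min

7.07 hours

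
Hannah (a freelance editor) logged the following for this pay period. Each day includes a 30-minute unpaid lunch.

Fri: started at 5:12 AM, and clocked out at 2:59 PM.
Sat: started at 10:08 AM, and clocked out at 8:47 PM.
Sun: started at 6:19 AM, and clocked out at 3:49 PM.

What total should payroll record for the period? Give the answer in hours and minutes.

Fri: 5:12 AM–2:59 PM = 9 h 47 min; less 30 min break → 9 h 17 min
Sat: 10:08 AM–8:47 PM = 10 h 39 min; less 30 min break → 10 h 9 min
Sun: 6:19 AM–3:49 PM = 9 h 30 min; less 30 min break → 9 h 0 min
Total: 9 h 17 min + 10 h 9 min + 9 h 0 min = 28 h 26 min.

28 h 26 min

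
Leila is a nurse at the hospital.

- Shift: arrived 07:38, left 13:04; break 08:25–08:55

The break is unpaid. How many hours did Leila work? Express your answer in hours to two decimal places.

Shift: 07:38–13:04 = 5 h 26 min; less 30 min break → 4 h 56 min

4.93 hours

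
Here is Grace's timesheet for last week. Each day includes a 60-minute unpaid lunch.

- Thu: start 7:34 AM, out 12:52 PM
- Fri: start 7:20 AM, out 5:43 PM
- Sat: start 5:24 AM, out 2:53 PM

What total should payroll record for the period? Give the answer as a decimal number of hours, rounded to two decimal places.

22.17 hours

Thu: 7:34 AM–12:52 PM = 5 h 18 min; less 60 min break → 4 h 18 min
Fri: 7:20 AM–5:43 PM = 10 h 23 min; less 60 min break → 9 h 23 min
Sat: 5:24 AM–2:53 PM = 9 h 29 min; less 60 min break → 8 h 29 min
Total: 4 h 18 min + 9 h 23 min + 8 h 29 min = 22 h 10 min.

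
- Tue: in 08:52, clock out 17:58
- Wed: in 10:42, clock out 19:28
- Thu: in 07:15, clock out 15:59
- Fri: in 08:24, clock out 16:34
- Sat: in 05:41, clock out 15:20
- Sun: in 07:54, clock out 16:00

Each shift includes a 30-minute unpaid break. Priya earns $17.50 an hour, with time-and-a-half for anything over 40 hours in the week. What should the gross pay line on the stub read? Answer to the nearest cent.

$949.81

Tue: 08:52–17:58 = 9 h 6 min; less 30 min break → 8 h 36 min
Wed: 10:42–19:28 = 8 h 46 min; less 30 min break → 8 h 16 min
Thu: 07:15–15:59 = 8 h 44 min; less 30 min break → 8 h 14 min
Fri: 08:24–16:34 = 8 h 10 min; less 30 min break → 7 h 40 min
Sat: 05:41–15:20 = 9 h 39 min; less 30 min break → 9 h 9 min
Sun: 07:54–16:00 = 8 h 6 min; less 30 min break → 7 h 36 min
Total worked: 49 h 31 min = 2971 min.
Regular 40 h 0 min = 2400 min at $17.50/h; overtime 9 h 31 min = 571 min at $26.25/h.
Pay = (2400 × $17.50 + 571 × $26.25) ÷ 60 = $949.81.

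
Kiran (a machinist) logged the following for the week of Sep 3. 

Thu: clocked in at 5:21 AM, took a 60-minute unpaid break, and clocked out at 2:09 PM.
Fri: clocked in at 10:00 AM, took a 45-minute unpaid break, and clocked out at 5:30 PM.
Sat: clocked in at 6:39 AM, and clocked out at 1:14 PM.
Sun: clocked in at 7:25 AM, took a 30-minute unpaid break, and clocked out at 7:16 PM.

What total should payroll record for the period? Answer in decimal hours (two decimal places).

32.48 hours

Thu: 5:21 AM–2:09 PM = 8 h 48 min; less 60 min break → 7 h 48 min
Fri: 10:00 AM–5:30 PM = 7 h 30 min; less 45 min break → 6 h 45 min
Sat: 6:39 AM–1:14 PM = 6 h 35 min
Sun: 7:25 AM–7:16 PM = 11 h 51 min; less 30 min break → 11 h 21 min
Total: 7 h 48 min + 6 h 45 min + 6 h 35 min + 11 h 21 min = 32 h 29 min.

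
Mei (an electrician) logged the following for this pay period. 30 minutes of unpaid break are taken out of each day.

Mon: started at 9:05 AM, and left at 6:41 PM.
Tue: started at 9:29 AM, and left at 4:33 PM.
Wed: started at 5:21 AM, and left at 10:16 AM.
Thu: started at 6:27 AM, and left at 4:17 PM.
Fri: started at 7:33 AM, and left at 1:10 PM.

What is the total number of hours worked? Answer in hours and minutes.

Mon: 9:05 AM–6:41 PM = 9 h 36 min; less 30 min break → 9 h 6 min
Tue: 9:29 AM–4:33 PM = 7 h 4 min; less 30 min break → 6 h 34 min
Wed: 5:21 AM–10:16 AM = 4 h 55 min; less 30 min break → 4 h 25 min
Thu: 6:27 AM–4:17 PM = 9 h 50 min; less 30 min break → 9 h 20 min
Fri: 7:33 AM–1:10 PM = 5 h 37 min; less 30 min break → 5 h 7 min
Total: 9 h 6 min + 6 h 34 min + 4 h 25 min + 9 h 20 min + 5 h 7 min = 34 h 32 min.

34 h 32 min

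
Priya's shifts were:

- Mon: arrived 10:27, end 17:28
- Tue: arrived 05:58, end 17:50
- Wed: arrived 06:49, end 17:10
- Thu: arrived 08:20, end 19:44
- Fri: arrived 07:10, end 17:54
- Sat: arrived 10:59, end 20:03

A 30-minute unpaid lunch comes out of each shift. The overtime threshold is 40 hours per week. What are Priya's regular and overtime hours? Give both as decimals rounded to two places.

Mon: 10:27–17:28 = 7 h 1 min; less 30 min break → 6 h 31 min
Tue: 05:58–17:50 = 11 h 52 min; less 30 min break → 11 h 22 min
Wed: 06:49–17:10 = 10 h 21 min; less 30 min break → 9 h 51 min
Thu: 08:20–19:44 = 11 h 24 min; less 30 min break → 10 h 54 min
Fri: 07:10–17:54 = 10 h 44 min; less 30 min break → 10 h 14 min
Sat: 10:59–20:03 = 9 h 4 min; less 30 min break → 8 h 34 min
Total worked: 57 h 26 min = 57.43 h.
Threshold 40 h → overtime 17 h 26 min, regular 40 h 0 min.

Regular 40.00 hours, overtime 17.43 hours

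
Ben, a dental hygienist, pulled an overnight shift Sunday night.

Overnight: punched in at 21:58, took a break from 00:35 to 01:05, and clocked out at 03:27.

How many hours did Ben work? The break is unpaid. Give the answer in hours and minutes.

4 h 59 min

Overnight: 21:58 → midnight = 2 h 2 min; midnight → 03:27 = 3 h 27 min; span 5 h 29 min; less 30 min break → 4 h 59 min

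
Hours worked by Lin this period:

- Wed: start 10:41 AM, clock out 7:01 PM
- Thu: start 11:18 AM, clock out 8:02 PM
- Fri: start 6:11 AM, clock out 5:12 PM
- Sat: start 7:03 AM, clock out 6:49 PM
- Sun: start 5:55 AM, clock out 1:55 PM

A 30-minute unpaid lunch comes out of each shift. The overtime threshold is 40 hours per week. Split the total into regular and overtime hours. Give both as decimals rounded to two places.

Regular 40.00 hours, overtime 5.35 hours

Wed: 10:41 AM–7:01 PM = 8 h 20 min; less 30 min break → 7 h 50 min
Thu: 11:18 AM–8:02 PM = 8 h 44 min; less 30 min break → 8 h 14 min
Fri: 6:11 AM–5:12 PM = 11 h 1 min; less 30 min break → 10 h 31 min
Sat: 7:03 AM–6:49 PM = 11 h 46 min; less 30 min break → 11 h 16 min
Sun: 5:55 AM–1:55 PM = 8 h 0 min; less 30 min break → 7 h 30 min
Total worked: 45 h 21 min = 45.35 h.
Threshold 40 h → overtime 5 h 21 min, regular 40 h 0 min.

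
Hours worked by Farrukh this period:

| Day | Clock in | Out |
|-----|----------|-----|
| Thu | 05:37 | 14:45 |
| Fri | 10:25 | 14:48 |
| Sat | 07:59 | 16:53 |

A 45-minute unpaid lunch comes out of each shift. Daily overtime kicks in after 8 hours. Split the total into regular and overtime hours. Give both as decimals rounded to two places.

Regular 19.63 hours, overtime 0.53 hours

Thu: 05:37–14:45 = 9 h 8 min; less 45 min break → 8 h 23 min
Fri: 10:25–14:48 = 4 h 23 min; less 45 min break → 3 h 38 min
Sat: 07:59–16:53 = 8 h 54 min; less 45 min break → 8 h 9 min
Thu reg 8 h 0 min / OT 0 h 23 min; Fri reg 3 h 38 min / OT 0 h 0 min; Sat reg 8 h 0 min / OT 0 h 9 min.
Totals: regular 19 h 38 min, overtime 0 h 32 min.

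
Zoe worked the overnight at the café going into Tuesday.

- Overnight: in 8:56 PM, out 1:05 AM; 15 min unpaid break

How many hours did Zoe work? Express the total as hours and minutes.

3 h 54 min

Overnight: 8:56 PM → midnight = 3 h 4 min; midnight → 1:05 AM = 1 h 5 min; span 4 h 9 min; less 15 min break → 3 h 54 min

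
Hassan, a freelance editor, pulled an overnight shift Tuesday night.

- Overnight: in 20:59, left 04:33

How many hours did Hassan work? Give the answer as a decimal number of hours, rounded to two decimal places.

Overnight: 20:59 → midnight = 3 h 1 min; midnight → 04:33 = 4 h 33 min; span 7 h 34 min

7.57 hours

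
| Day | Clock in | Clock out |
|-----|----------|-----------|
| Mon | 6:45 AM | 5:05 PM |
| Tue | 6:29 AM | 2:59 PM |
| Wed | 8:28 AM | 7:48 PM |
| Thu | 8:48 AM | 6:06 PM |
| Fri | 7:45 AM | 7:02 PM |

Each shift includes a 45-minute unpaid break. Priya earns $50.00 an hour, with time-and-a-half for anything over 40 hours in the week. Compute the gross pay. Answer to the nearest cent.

Mon: 6:45 AM–5:05 PM = 10 h 20 min; less 45 min break → 9 h 35 min
Tue: 6:29 AM–2:59 PM = 8 h 30 min; less 45 min break → 7 h 45 min
Wed: 8:28 AM–7:48 PM = 11 h 20 min; less 45 min break → 10 h 35 min
Thu: 8:48 AM–6:06 PM = 9 h 18 min; less 45 min break → 8 h 33 min
Fri: 7:45 AM–7:02 PM = 11 h 17 min; less 45 min break → 10 h 32 min
Total worked: 47 h 0 min = 2820 min.
Regular 40 h 0 min = 2400 min at $50.00/h; overtime 7 h 0 min = 420 min at $75.00/h.
Pay = (2400 × $50.00 + 420 × $75.00) ÷ 60 = $2525.00.

$2525.00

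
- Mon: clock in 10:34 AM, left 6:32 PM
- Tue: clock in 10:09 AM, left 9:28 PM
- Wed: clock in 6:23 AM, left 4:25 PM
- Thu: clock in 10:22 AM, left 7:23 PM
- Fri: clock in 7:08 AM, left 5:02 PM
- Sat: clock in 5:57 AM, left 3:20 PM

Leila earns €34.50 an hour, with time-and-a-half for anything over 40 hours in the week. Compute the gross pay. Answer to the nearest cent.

Mon: 10:34 AM–6:32 PM = 7 h 58 min
Tue: 10:09 AM–9:28 PM = 11 h 19 min
Wed: 6:23 AM–4:25 PM = 10 h 2 min
Thu: 10:22 AM–7:23 PM = 9 h 1 min
Fri: 7:08 AM–5:02 PM = 9 h 54 min
Sat: 5:57 AM–3:20 PM = 9 h 23 min
Total worked: 57 h 37 min = 3457 min.
Regular 40 h 0 min = 2400 min at €34.50/h; overtime 17 h 37 min = 1057 min at €51.75/h.
Pay = (2400 × €34.50 + 1057 × €51.75) ÷ 60 = €2291.66.

€2291.66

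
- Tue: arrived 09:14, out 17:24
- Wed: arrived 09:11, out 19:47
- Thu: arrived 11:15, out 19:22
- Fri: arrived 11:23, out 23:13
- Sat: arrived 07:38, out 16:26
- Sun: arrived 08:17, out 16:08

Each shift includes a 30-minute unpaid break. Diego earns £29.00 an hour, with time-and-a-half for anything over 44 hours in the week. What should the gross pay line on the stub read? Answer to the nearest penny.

£1639.95

Tue: 09:14–17:24 = 8 h 10 min; less 30 min break → 7 h 40 min
Wed: 09:11–19:47 = 10 h 36 min; less 30 min break → 10 h 6 min
Thu: 11:15–19:22 = 8 h 7 min; less 30 min break → 7 h 37 min
Fri: 11:23–23:13 = 11 h 50 min; less 30 min break → 11 h 20 min
Sat: 07:38–16:26 = 8 h 48 min; less 30 min break → 8 h 18 min
Sun: 08:17–16:08 = 7 h 51 min; less 30 min break → 7 h 21 min
Total worked: 52 h 22 min = 3142 min.
Regular 44 h 0 min = 2640 min at £29.00/h; overtime 8 h 22 min = 502 min at £43.50/h.
Pay = (2640 × £29.00 + 502 × £43.50) ÷ 60 = £1639.95.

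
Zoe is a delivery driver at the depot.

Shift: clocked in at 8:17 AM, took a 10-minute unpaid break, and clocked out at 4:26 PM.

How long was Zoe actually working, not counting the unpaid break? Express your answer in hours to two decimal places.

7.98 hours

Shift: 8:17 AM–4:26 PM = 8 h 9 min; less 10 min break → 7 h 59 min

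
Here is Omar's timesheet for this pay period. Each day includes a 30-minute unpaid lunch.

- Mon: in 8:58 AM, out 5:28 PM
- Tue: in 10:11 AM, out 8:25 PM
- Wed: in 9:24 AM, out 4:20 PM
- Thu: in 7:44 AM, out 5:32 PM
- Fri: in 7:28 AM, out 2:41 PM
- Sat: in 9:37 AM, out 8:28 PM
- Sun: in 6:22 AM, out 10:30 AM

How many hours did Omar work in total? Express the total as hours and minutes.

Mon: 8:58 AM–5:28 PM = 8 h 30 min; less 30 min break → 8 h 0 min
Tue: 10:11 AM–8:25 PM = 10 h 14 min; less 30 min break → 9 h 44 min
Wed: 9:24 AM–4:20 PM = 6 h 56 min; less 30 min break → 6 h 26 min
Thu: 7:44 AM–5:32 PM = 9 h 48 min; less 30 min break → 9 h 18 min
Fri: 7:28 AM–2:41 PM = 7 h 13 min; less 30 min break → 6 h 43 min
Sat: 9:37 AM–8:28 PM = 10 h 51 min; less 30 min break → 10 h 21 min
Sun: 6:22 AM–10:30 AM = 4 h 8 min; less 30 min break → 3 h 38 min
Total: 8 h 0 min + 9 h 44 min + 6 h 26 min + 9 h 18 min + 6 h 43 min + 10 h 21 min + 3 h 38 min = 54 h 10 min.

54 h 10 min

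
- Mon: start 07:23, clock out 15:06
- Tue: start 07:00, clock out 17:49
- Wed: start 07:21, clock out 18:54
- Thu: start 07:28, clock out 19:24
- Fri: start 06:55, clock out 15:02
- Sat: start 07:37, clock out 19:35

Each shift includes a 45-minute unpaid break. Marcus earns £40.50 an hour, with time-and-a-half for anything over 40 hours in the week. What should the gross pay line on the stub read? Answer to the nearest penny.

£2689.20

Mon: 07:23–15:06 = 7 h 43 min; less 45 min break → 6 h 58 min
Tue: 07:00–17:49 = 10 h 49 min; less 45 min break → 10 h 4 min
Wed: 07:21–18:54 = 11 h 33 min; less 45 min break → 10 h 48 min
Thu: 07:28–19:24 = 11 h 56 min; less 45 min break → 11 h 11 min
Fri: 06:55–15:02 = 8 h 7 min; less 45 min break → 7 h 22 min
Sat: 07:37–19:35 = 11 h 58 min; less 45 min break → 11 h 13 min
Total worked: 57 h 36 min = 3456 min.
Regular 40 h 0 min = 2400 min at £40.50/h; overtime 17 h 36 min = 1056 min at £60.75/h.
Pay = (2400 × £40.50 + 1056 × £60.75) ÷ 60 = £2689.20.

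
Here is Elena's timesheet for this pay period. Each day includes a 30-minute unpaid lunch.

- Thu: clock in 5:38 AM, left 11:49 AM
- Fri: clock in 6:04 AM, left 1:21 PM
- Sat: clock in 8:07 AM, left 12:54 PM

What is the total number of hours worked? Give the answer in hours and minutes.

16 h 45 min

Thu: 5:38 AM–11:49 AM = 6 h 11 min; less 30 min break → 5 h 41 min
Fri: 6:04 AM–1:21 PM = 7 h 17 min; less 30 min break → 6 h 47 min
Sat: 8:07 AM–12:54 PM = 4 h 47 min; less 30 min break → 4 h 17 min
Total: 5 h 41 min + 6 h 47 min + 4 h 17 min = 16 h 45 min.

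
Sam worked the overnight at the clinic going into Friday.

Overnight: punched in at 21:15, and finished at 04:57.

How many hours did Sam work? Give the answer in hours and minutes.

Overnight: 21:15 → midnight = 2 h 45 min; midnight → 04:57 = 4 h 57 min; span 7 h 42 min

7 h 42 min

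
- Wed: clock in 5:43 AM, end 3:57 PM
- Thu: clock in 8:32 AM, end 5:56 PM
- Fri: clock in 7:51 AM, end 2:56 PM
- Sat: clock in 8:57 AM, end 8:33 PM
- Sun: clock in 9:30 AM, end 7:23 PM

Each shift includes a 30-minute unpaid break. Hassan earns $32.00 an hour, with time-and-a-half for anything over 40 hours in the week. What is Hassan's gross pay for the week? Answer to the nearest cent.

$1553.60

Wed: 5:43 AM–3:57 PM = 10 h 14 min; less 30 min break → 9 h 44 min
Thu: 8:32 AM–5:56 PM = 9 h 24 min; less 30 min break → 8 h 54 min
Fri: 7:51 AM–2:56 PM = 7 h 5 min; less 30 min break → 6 h 35 min
Sat: 8:57 AM–8:33 PM = 11 h 36 min; less 30 min break → 11 h 6 min
Sun: 9:30 AM–7:23 PM = 9 h 53 min; less 30 min break → 9 h 23 min
Total worked: 45 h 42 min = 2742 min.
Regular 40 h 0 min = 2400 min at $32.00/h; overtime 5 h 42 min = 342 min at $48.00/h.
Pay = (2400 × $32.00 + 342 × $48.00) ÷ 60 = $1553.60.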